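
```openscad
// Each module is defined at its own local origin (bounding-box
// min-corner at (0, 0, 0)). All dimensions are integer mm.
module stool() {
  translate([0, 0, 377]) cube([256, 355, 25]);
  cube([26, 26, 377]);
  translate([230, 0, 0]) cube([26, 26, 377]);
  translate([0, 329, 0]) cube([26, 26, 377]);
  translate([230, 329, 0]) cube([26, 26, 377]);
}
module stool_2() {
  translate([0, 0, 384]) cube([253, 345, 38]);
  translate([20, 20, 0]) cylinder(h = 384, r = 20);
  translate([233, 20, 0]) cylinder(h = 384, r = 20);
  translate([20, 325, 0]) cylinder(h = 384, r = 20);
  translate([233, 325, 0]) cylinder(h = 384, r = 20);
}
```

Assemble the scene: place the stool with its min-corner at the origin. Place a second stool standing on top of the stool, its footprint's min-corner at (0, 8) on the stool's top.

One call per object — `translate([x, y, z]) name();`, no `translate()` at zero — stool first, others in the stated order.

stool();
translate([0, 8, 402]) stool_2();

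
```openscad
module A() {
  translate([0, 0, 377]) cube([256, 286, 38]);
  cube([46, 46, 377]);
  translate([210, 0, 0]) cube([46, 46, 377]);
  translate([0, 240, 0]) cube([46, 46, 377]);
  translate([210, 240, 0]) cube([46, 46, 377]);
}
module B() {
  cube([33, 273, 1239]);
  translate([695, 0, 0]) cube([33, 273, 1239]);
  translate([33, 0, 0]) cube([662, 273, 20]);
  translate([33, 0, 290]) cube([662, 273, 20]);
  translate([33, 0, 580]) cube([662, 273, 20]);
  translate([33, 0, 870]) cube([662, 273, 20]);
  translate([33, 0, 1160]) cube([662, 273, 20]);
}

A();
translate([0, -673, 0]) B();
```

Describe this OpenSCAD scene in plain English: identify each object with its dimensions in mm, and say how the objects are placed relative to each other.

A is a four-legged stool. The seat is 256×286 mm, 38 mm thick, top at z = 415 mm. It stands on four square legs, each 46×46 mm in cross-section, from z = 0 to the seat underside, each flush with a corner of the seat.

B is a bookshelf 728 mm wide overall, 273 mm deep and 1239 mm tall. The two sides are 33 mm thick vertical panels. 5 horizontal shelves of 20 mm thickness span between the inner faces of the sides; the lowest shelf sits on the floor and shelves are stacked with a clear vertical gap of 270 mm between each pair.

The bookshelf is on the floor beside the stool on its −y side.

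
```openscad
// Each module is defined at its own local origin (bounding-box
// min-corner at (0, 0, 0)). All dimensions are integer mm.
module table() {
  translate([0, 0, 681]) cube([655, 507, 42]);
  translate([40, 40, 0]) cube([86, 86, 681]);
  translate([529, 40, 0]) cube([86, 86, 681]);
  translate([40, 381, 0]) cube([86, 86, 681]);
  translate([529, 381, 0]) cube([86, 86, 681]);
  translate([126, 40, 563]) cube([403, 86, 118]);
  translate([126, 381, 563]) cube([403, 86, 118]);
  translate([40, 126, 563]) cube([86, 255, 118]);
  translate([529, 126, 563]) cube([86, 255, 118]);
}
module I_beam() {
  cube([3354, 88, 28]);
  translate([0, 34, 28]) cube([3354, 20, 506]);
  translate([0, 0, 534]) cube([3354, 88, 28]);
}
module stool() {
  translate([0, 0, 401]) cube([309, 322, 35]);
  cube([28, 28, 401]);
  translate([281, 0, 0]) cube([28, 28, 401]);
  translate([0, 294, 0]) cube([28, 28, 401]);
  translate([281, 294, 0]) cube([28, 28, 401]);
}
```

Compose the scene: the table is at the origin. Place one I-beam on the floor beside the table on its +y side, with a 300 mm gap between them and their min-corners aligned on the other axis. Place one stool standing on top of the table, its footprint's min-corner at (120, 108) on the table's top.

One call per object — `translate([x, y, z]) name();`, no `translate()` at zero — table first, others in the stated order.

table();
translate([0, 807, 0]) I_beam();
translate([120, 108, 723]) stool();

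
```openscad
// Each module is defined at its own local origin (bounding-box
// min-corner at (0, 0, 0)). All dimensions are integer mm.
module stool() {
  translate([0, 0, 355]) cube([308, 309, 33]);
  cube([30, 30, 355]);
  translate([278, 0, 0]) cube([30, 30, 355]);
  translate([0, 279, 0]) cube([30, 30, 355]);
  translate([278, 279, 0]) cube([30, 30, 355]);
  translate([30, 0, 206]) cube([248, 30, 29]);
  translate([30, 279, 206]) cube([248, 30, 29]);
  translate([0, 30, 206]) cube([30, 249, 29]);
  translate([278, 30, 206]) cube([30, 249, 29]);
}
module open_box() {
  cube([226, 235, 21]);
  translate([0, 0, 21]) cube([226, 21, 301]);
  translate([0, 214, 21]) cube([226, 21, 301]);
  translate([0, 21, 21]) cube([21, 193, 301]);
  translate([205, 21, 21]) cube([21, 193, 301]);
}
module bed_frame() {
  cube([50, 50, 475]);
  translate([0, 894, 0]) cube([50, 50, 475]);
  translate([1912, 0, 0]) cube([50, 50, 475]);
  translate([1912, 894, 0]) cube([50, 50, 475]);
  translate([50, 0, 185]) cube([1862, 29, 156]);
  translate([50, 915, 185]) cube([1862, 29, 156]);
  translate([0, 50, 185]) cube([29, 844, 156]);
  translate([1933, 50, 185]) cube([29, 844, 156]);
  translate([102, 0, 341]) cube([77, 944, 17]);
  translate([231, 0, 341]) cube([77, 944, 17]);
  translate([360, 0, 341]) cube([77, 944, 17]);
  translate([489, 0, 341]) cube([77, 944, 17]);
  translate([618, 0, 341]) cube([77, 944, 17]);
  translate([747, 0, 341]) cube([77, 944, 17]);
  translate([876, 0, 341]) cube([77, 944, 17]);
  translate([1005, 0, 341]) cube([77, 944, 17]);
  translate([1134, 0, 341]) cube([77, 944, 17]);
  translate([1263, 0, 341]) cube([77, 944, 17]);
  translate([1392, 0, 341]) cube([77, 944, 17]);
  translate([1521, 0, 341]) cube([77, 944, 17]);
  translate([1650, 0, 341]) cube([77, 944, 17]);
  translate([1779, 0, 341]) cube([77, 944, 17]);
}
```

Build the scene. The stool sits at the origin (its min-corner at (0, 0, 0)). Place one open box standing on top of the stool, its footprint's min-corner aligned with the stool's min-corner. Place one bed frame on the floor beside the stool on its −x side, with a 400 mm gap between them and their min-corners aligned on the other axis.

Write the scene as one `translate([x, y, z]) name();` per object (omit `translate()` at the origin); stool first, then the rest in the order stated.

stool();
translate([0, 0, 388]) open_box();
translate([-2362, 0, 0]) bed_frame();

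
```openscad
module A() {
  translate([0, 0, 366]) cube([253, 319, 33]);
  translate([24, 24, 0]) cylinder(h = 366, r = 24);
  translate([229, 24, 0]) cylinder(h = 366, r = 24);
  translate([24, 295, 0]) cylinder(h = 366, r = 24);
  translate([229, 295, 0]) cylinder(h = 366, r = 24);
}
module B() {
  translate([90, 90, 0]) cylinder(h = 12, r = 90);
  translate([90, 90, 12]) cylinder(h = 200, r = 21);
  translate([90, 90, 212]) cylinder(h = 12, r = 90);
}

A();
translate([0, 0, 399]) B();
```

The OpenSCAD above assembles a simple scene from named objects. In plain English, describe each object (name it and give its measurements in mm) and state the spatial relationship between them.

A is a four-legged stool. The seat is a 253×319×33 mm slab whose top surface is at z = 399 mm; four round legs, each 48 mm in diameter, run from the floor (z = 0) to the underside of the seat, each leg's axis is inset half a diameter from the nearest pair of seat edges (so the leg's bounding box is flush with the corner).

B is a spool: two coaxial disc flanges of radius 90 mm and thickness 12 mm, joined by a core cylinder of radius 21 mm and height 200 mm. The lower flange rests on z = 0 and the three cylinders share a vertical axis.

The spool is on top of the stool.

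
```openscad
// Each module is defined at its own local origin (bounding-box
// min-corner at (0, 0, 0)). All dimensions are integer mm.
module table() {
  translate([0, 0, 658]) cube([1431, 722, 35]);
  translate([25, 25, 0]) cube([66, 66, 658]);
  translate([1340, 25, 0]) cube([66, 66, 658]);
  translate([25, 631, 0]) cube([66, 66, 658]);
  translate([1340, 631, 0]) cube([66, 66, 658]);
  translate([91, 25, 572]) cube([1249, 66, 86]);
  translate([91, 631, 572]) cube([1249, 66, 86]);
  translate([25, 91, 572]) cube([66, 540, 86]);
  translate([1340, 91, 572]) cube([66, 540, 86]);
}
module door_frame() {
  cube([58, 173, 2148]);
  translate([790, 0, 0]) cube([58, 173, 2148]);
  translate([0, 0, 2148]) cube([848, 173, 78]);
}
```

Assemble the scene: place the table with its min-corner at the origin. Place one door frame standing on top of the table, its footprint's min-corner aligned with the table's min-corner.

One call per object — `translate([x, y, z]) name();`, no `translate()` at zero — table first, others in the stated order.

table();
translate([0, 0, 693]) door_frame();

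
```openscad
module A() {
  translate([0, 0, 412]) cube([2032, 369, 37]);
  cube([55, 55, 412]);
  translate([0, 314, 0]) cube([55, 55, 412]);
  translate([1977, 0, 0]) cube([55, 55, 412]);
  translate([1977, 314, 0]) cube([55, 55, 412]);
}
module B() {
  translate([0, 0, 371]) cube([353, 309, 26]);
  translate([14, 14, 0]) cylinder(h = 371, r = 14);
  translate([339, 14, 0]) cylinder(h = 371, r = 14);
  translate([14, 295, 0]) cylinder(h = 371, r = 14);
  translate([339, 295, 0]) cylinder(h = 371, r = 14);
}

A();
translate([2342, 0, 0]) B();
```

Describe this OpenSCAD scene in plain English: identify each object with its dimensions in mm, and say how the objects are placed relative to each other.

A is a bench: a 2032×369 mm seat slab, 37 mm thick, top at z = 449 mm, on four 55×55 mm square legs flush with the seat corners and standing on z = 0.

B is a four-legged stool. The seat is 353×309 mm, 26 mm thick, top at z = 397 mm. It stands on four round legs, each 28 mm in diameter, from z = 0 to the seat underside, each leg's axis is inset half a diameter from the nearest pair of seat edges (so the leg's bounding box is flush with the corner).

The stool is on the floor beside the bench on its +x side.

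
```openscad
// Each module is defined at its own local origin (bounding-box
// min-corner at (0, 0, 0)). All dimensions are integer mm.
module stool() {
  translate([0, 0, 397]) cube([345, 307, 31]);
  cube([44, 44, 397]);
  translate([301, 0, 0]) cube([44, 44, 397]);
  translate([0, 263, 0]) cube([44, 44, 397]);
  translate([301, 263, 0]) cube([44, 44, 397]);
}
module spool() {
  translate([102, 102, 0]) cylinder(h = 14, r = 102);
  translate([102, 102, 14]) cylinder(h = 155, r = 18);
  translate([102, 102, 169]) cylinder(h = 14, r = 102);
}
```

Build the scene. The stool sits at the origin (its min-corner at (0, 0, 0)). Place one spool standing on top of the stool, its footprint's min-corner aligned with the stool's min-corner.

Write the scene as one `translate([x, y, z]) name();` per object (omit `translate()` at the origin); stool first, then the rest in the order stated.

stool();
translate([0, 0, 428]) spool();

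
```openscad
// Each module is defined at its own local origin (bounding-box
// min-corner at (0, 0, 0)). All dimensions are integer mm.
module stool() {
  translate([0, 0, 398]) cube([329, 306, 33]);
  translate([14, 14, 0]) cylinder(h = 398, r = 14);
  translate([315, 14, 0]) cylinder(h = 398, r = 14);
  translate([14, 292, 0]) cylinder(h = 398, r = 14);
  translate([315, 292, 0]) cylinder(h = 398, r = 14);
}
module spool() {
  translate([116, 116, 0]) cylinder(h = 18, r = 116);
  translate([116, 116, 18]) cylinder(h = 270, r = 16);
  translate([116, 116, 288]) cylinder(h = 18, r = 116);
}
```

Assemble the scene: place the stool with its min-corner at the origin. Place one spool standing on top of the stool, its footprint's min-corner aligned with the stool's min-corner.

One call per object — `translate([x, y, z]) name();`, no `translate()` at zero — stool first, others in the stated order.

stool();
translate([0, 0, 431]) spool();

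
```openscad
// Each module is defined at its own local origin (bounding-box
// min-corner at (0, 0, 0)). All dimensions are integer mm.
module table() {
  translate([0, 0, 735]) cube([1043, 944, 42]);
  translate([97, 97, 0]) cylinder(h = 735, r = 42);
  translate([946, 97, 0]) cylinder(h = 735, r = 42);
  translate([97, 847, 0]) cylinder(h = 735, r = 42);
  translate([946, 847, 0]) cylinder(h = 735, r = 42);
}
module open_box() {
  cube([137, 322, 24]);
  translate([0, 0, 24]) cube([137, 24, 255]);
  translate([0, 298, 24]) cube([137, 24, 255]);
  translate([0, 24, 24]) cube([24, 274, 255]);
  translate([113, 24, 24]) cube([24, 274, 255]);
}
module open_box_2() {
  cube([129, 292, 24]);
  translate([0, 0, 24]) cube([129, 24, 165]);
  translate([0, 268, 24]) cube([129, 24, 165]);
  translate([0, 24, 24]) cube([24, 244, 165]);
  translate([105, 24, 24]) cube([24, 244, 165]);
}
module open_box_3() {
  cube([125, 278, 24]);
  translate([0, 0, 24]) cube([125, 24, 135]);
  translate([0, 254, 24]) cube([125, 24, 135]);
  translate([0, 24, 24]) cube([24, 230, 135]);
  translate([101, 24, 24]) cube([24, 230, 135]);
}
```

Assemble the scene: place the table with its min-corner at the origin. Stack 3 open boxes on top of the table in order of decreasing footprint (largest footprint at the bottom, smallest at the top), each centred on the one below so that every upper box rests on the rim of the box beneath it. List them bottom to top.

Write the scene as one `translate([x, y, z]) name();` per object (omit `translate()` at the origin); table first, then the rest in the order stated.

table();
translate([453, 311, 777]) open_box();
translate([457, 326, 1056]) open_box_2();
translate([459, 333, 1245]) open_box_3();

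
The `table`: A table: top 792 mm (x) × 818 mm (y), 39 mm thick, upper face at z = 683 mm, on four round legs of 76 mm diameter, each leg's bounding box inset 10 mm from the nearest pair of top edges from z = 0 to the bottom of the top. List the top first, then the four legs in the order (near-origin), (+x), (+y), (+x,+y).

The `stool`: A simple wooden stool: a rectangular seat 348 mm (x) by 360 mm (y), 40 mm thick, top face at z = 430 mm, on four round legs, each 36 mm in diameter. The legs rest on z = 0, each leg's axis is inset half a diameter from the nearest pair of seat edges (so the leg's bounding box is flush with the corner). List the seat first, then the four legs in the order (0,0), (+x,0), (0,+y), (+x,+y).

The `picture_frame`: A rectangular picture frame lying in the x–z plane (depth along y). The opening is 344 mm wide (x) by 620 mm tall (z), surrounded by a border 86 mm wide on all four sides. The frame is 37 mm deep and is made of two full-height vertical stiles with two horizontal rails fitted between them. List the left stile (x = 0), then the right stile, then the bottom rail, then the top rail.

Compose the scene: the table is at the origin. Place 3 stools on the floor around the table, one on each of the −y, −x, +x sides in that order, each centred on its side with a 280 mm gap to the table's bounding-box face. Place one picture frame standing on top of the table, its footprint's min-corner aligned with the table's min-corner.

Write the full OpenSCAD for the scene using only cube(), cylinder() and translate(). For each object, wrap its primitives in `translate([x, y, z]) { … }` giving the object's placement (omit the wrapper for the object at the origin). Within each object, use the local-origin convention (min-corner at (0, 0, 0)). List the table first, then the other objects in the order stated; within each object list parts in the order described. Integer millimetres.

translate([0, 0, 644]) cube([792, 818, 39]);
translate([48, 48, 0]) cylinder(h = 644, r = 38);
translate([744, 48, 0]) cylinder(h = 644, r = 38);
translate([48, 770, 0]) cylinder(h = 644, r = 38);
translate([744, 770, 0]) cylinder(h = 644, r = 38);
translate([222, -640, 0]) {
  translate([0, 0, 390]) cube([348, 360, 40]);
  translate([18, 18, 0]) cylinder(h = 390, r = 18);
  translate([330, 18, 0]) cylinder(h = 390, r = 18);
  translate([18, 342, 0]) cylinder(h = 390, r = 18);
  translate([330, 342, 0]) cylinder(h = 390, r = 18);
}
translate([-628, 229, 0]) {
  translate([0, 0, 390]) cube([348, 360, 40]);
  translate([18, 18, 0]) cylinder(h = 390, r = 18);
  translate([330, 18, 0]) cylinder(h = 390, r = 18);
  translate([18, 342, 0]) cylinder(h = 390, r = 18);
  translate([330, 342, 0]) cylinder(h = 390, r = 18);
}
translate([1072, 229, 0]) {
  translate([0, 0, 390]) cube([348, 360, 40]);
  translate([18, 18, 0]) cylinder(h = 390, r = 18);
  translate([330, 18, 0]) cylinder(h = 390, r = 18);
  translate([18, 342, 0]) cylinder(h = 390, r = 18);
  translate([330, 342, 0]) cylinder(h = 390, r = 18);
}
translate([0, 0, 683]) {
  cube([86, 37, 792]);
  translate([430, 0, 0]) cube([86, 37, 792]);
  translate([86, 0, 0]) cube([344, 37, 86]);
  translate([86, 0, 706]) cube([344, 37, 86]);
}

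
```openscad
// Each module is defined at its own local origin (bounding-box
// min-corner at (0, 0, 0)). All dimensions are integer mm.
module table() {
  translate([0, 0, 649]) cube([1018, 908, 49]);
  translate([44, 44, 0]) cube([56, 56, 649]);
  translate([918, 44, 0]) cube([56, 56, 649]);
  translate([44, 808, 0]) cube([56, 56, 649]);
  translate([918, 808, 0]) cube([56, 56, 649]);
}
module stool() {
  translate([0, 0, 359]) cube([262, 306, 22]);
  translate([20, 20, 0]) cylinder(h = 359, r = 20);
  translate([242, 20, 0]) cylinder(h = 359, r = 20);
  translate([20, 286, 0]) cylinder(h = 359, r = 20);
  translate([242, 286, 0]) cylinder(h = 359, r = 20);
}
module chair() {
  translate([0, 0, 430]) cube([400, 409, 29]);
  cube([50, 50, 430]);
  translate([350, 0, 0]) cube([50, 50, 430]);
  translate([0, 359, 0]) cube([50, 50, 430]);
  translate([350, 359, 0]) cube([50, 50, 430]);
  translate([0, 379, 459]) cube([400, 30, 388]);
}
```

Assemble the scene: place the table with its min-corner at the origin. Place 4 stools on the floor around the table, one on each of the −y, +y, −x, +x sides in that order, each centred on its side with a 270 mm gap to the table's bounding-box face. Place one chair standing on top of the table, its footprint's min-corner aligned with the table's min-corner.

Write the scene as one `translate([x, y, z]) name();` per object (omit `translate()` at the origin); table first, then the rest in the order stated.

table();
translate([378, -576, 0]) stool();
translate([378, 1178, 0]) stool();
translate([-532, 301, 0]) stool();
translate([1288, 301, 0]) stool();
translate([0, 0, 698]) chair();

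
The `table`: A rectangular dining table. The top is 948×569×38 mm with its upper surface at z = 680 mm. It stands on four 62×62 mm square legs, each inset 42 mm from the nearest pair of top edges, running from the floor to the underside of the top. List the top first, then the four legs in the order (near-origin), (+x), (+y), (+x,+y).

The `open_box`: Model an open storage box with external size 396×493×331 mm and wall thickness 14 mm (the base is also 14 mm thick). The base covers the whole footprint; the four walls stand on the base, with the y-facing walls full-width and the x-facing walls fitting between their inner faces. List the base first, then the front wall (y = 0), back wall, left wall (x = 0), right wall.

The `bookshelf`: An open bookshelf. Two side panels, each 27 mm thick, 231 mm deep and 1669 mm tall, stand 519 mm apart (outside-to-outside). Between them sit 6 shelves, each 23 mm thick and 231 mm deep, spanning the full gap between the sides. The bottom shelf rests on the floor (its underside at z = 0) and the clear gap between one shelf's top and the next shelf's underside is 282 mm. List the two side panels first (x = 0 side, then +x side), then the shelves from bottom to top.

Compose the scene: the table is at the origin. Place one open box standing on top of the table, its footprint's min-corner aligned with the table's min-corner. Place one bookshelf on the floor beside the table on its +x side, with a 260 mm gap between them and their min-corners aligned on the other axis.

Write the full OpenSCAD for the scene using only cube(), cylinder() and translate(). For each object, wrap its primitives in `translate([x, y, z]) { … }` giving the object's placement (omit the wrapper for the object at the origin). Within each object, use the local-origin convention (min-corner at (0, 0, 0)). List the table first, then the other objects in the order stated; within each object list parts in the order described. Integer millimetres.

translate([0, 0, 642]) cube([948, 569, 38]);
translate([42, 42, 0]) cube([62, 62, 642]);
translate([844, 42, 0]) cube([62, 62, 642]);
translate([42, 465, 0]) cube([62, 62, 642]);
translate([844, 465, 0]) cube([62, 62, 642]);
translate([0, 0, 680]) {
  cube([396, 493, 14]);
  translate([0, 0, 14]) cube([396, 14, 317]);
  translate([0, 479, 14]) cube([396, 14, 317]);
  translate([0, 14, 14]) cube([14, 465, 317]);
  translate([382, 14, 14]) cube([14, 465, 317]);
}
translate([1208, 0, 0]) {
  cube([27, 231, 1669]);
  translate([492, 0, 0]) cube([27, 231, 1669]);
  translate([27, 0, 0]) cube([465, 231, 23]);
  translate([27, 0, 305]) cube([465, 231, 23]);
  translate([27, 0, 610]) cube([465, 231, 23]);
  translate([27, 0, 915]) cube([465, 231, 23]);
  translate([27, 0, 1220]) cube([465, 231, 23]);
  translate([27, 0, 1525]) cube([465, 231, 23]);
}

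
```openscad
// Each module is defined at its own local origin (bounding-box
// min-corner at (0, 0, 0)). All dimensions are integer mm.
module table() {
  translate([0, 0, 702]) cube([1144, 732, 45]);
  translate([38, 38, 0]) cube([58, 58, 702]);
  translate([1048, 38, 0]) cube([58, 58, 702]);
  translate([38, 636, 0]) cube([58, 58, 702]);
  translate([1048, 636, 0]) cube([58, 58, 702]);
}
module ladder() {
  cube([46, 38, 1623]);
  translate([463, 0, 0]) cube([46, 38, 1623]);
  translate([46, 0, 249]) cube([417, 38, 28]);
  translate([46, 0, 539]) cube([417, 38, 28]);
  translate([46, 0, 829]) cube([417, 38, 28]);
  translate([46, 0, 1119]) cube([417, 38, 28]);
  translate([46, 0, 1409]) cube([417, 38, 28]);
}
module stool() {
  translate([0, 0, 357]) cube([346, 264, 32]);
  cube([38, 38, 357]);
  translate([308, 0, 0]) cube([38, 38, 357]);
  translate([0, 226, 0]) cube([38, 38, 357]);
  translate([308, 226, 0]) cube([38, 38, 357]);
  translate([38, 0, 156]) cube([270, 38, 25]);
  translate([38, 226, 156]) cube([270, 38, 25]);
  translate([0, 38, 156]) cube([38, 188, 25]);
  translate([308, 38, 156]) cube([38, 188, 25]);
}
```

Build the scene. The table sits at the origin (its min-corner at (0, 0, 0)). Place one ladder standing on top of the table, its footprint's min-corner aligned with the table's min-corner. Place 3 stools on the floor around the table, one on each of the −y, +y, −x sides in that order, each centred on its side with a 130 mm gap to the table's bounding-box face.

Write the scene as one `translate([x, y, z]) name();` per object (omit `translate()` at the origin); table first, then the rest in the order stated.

table();
translate([0, 0, 747]) ladder();
translate([399, -394, 0]) stool();
translate([399, 862, 0]) stool();
translate([-476, 234, 0]) stool();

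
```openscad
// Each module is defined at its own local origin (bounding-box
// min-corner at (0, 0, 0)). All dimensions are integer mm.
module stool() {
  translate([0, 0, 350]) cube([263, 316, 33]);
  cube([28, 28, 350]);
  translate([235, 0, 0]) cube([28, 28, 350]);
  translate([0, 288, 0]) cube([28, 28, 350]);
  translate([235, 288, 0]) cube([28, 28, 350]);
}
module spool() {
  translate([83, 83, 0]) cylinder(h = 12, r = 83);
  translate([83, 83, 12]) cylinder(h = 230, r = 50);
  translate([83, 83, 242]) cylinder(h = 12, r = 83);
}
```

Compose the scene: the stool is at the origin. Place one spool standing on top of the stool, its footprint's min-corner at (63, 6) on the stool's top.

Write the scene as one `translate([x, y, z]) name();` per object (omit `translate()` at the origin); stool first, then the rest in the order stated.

stool();
translate([63, 6, 383]) spool();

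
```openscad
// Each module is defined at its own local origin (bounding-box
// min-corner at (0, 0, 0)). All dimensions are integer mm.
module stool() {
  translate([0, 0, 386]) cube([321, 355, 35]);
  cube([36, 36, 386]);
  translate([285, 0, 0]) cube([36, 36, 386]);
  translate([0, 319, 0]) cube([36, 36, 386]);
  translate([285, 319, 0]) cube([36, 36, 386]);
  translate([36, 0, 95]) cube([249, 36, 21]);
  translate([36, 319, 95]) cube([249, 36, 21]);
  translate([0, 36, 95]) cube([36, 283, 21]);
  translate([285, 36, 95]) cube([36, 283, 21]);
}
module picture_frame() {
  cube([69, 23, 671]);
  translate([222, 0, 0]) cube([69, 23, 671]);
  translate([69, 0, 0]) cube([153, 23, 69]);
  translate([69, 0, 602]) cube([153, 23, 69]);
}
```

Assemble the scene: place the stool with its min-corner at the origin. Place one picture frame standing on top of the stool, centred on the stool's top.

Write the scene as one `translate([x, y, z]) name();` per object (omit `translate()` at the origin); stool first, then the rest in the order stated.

stool();
translate([15, 166, 421]) picture_frame();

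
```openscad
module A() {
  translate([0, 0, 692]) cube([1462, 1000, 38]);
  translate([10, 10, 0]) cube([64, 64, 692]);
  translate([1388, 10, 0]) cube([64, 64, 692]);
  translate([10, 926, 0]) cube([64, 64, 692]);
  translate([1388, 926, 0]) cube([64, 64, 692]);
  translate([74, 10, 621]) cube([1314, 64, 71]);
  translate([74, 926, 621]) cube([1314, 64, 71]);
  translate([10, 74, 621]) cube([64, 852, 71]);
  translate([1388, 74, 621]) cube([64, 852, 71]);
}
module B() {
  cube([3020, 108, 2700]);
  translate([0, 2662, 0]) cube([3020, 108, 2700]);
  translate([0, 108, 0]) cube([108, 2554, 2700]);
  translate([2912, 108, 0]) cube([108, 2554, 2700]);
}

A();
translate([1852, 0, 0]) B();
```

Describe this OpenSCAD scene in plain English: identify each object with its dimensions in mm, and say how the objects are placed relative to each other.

A is a table: top 1462 mm (x) × 1000 mm (y), 38 mm thick, upper face at z = 730 mm, on four 64×64 mm square legs, each inset 10 mm from the nearest pair of top edges, running from z = 0 to the bottom of the top. Four apron rails, 64 mm thick and 71 mm tall, run between adjacent legs with their top edges flush with the underside of the top and their outer faces flush with the legs' outer faces.

B is a box-shaped house frame (walls only): outside footprint 3020×2770 mm, wall height 2700 mm, wall thickness 108 mm. The two y-facing walls run the full x-width; the two x-facing walls fit between the inner faces of the y-facing walls.

The house frame is on the floor beside the table on its +x side.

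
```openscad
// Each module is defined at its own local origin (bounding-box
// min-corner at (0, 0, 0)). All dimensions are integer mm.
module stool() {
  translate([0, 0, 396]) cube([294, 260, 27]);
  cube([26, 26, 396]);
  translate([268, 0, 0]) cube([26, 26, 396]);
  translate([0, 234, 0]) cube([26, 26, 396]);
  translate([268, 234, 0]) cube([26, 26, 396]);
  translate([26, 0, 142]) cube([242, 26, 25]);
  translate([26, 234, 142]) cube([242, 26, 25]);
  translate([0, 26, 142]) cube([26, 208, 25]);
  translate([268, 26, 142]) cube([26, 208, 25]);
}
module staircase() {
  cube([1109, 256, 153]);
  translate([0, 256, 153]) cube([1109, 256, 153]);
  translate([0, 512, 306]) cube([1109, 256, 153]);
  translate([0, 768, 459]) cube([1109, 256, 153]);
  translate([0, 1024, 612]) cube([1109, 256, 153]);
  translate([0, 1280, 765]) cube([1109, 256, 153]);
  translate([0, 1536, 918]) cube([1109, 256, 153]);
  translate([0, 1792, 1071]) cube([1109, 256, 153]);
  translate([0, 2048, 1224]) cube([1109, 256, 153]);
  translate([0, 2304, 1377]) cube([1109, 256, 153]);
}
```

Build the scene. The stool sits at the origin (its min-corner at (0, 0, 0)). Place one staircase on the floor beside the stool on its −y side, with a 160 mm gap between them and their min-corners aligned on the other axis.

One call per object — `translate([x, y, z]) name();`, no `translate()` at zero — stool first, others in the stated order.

stool();
translate([0, -2720, 0]) staircase();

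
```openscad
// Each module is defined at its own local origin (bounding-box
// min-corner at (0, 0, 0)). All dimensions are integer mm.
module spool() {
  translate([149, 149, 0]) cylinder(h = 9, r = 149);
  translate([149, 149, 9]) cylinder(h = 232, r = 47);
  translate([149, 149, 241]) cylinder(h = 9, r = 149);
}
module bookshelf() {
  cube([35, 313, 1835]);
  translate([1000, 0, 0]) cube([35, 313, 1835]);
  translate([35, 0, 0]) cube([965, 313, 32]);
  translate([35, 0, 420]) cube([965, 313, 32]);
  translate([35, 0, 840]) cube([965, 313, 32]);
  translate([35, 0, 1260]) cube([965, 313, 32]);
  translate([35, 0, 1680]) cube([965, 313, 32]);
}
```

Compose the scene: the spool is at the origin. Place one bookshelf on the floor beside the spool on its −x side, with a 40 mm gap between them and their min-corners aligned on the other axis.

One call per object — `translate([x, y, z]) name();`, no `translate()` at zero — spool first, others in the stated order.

spool();
translate([-1075, 0, 0]) bookshelf();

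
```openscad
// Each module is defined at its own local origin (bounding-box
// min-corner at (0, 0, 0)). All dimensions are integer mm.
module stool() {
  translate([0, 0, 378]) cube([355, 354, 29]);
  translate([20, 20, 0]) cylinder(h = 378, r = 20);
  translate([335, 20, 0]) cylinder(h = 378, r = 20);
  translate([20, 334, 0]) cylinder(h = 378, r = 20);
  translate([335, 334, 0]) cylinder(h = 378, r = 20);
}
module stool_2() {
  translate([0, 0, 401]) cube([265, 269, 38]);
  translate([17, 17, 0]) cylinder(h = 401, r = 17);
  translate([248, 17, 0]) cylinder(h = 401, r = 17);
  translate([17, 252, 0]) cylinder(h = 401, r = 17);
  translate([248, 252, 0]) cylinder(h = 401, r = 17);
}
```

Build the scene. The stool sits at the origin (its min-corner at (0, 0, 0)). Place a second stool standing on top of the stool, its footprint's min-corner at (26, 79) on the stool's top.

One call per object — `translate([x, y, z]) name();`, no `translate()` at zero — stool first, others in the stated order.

stool();
translate([26, 79, 407]) stool_2();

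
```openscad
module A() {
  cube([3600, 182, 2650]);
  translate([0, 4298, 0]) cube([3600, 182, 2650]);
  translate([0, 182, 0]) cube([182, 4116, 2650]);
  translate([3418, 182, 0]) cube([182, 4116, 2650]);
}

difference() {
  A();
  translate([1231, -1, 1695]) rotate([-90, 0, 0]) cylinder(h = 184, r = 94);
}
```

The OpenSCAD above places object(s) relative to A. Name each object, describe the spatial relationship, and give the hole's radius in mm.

A is a house frame. The house frame has a circular hole through its front wall. The hole's radius is 94 mm.

The subtracted cylinder has r = 94 mm.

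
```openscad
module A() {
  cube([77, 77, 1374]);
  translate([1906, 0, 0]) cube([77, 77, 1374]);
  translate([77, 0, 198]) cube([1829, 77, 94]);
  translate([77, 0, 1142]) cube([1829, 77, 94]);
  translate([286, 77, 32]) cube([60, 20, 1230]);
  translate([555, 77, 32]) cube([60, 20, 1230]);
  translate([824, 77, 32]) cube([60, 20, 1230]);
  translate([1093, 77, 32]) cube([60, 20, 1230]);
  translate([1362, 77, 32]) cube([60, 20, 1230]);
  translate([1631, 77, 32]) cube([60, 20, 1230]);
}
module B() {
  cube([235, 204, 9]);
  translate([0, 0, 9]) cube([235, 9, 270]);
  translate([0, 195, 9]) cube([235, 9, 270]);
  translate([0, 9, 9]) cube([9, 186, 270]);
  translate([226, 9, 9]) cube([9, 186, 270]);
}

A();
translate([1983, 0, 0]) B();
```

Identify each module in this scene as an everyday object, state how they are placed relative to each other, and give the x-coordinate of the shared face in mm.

The fence section's +x face and the open box's −x face are both at x = 1983 mm.

A is a fence section. B is an open box. The open box is against the fence section's +x side, with their −y faces flush. The x-coordinate of the shared face is 1983 mm.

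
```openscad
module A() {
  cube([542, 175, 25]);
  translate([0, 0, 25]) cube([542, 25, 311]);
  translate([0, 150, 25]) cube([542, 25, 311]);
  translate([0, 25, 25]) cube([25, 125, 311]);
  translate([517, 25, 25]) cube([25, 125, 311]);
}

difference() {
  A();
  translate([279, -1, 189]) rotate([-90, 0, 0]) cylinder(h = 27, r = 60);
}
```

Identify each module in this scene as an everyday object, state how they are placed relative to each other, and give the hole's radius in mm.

A is an open box. The open box has a circular hole through its front wall. The hole's radius is 60 mm.

The subtracted cylinder has r = 60 mm.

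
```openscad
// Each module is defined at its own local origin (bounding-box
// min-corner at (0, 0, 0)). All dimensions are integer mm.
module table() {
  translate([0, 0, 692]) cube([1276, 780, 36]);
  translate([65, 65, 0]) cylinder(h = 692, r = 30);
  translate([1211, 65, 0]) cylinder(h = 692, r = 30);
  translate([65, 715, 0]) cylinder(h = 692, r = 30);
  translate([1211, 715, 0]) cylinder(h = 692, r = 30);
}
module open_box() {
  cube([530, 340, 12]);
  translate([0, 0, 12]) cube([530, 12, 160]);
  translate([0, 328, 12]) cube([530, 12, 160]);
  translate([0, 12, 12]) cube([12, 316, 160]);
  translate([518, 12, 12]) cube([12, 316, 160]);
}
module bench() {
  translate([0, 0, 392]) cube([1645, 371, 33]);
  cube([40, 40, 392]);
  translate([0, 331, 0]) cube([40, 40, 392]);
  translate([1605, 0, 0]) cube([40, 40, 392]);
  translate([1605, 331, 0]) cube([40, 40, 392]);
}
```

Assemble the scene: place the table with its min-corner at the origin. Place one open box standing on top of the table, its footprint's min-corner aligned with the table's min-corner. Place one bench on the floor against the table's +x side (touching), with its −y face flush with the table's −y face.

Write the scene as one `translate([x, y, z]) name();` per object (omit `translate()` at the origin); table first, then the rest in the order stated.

table();
translate([0, 0, 728]) open_box();
translate([1276, 0, 0]) bench();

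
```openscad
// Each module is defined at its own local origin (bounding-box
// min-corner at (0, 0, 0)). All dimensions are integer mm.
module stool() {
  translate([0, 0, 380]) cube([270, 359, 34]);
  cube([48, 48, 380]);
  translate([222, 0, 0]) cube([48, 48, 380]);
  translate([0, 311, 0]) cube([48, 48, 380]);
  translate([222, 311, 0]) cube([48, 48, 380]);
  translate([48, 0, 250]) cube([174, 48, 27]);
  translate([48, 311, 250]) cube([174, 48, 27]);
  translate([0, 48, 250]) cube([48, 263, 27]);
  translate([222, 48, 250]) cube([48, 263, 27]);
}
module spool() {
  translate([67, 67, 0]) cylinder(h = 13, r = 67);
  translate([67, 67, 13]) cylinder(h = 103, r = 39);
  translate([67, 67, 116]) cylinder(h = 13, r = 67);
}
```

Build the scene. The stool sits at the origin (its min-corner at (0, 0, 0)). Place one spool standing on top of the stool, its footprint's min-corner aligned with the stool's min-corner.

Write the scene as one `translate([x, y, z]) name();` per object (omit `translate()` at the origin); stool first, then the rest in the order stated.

stool();
translate([0, 0, 414]) spool();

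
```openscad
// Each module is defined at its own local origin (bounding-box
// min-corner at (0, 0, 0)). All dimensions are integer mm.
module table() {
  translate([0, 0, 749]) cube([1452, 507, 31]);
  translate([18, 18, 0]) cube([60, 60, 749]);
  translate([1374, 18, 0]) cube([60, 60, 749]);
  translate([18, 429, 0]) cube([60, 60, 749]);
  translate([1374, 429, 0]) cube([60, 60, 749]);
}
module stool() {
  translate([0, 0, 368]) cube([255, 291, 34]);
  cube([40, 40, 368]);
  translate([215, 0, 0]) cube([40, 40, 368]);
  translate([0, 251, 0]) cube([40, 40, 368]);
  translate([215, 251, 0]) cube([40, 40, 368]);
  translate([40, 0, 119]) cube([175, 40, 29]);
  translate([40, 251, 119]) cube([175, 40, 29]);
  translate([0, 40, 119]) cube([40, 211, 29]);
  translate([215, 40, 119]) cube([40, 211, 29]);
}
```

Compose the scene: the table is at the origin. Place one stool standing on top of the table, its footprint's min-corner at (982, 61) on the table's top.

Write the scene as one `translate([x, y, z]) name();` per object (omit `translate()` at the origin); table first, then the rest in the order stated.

table();
translate([982, 61, 780]) stool();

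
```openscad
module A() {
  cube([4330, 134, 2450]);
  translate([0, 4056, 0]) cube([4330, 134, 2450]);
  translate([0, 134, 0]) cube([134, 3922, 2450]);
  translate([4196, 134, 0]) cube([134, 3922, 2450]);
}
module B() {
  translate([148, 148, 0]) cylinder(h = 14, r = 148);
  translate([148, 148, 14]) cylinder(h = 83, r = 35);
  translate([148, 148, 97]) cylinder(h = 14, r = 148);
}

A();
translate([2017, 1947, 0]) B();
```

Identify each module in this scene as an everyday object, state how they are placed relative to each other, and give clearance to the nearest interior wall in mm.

Clearances: x = 1883, y = 1813; minimum 1813 mm.

A is a house frame. B is a spool. The spool sits inside the house frame, centred. The clearance to the nearest interior wall is 1813 mm.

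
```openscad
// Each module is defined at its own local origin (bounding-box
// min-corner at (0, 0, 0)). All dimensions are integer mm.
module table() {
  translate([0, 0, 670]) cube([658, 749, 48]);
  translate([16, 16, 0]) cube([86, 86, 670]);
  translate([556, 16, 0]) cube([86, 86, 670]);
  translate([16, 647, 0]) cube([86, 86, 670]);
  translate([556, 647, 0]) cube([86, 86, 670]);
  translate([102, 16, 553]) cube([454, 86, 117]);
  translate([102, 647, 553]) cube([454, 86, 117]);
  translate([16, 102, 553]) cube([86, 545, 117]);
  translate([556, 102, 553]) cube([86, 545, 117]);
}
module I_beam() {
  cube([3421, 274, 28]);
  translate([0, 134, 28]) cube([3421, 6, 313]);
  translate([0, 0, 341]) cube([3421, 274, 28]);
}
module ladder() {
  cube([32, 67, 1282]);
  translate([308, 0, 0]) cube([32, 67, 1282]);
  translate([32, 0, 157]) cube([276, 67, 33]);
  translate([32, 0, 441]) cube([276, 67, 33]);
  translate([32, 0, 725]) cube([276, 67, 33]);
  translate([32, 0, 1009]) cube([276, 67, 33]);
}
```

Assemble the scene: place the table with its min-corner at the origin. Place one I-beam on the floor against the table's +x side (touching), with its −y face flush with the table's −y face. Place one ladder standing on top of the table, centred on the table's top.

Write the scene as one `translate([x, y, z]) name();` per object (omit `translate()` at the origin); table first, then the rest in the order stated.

table();
translate([658, 0, 0]) I_beam();
translate([159, 341, 718]) ladder();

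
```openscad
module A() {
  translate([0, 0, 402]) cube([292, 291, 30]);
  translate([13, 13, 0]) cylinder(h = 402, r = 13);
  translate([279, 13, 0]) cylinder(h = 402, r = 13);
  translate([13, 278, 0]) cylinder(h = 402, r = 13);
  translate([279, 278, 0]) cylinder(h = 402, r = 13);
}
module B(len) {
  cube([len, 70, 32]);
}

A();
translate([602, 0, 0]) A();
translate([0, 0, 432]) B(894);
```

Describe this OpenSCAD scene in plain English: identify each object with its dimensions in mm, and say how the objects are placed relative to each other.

A is a four-legged stool. The seat is 292×291 mm, 30 mm thick, top at z = 432 mm. It stands on four round legs, each 26 mm in diameter, from z = 0 to the seat underside, each leg's axis is inset half a diameter from the nearest pair of seat edges (so the leg's bounding box is flush with the corner).

B is a rectangular beam 894 mm long (x), 70 mm deep (y), 32 mm thick (z).

The beam spans the tops of two stools placed 310 mm apart, resting at z = 432 mm.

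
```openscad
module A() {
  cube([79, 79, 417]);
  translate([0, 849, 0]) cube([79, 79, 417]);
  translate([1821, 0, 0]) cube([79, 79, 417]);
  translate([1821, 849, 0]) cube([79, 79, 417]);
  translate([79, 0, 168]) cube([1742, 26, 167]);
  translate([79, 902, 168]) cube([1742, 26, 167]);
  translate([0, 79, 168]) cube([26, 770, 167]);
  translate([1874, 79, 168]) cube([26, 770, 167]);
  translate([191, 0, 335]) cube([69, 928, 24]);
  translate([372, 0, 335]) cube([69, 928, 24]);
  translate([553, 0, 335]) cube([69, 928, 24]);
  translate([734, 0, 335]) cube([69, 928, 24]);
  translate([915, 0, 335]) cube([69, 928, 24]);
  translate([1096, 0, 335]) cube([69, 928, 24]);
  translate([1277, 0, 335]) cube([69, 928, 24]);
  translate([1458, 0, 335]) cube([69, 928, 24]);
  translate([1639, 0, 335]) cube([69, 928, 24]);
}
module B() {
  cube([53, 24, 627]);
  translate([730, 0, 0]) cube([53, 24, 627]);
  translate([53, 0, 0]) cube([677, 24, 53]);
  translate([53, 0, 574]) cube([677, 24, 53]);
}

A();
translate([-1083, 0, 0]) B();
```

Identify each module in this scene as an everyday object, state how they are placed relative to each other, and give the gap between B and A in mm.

The picture frame's nearest face is 300 mm from the bed frame's −x face.

A is a bed frame. B is a picture frame. The picture frame is on the floor beside the bed frame on its −x side. The gap between the picture frame and the bed frame is 300 mm.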